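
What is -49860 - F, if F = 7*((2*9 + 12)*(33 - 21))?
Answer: -52380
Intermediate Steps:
F = 2520 (F = 7*((18 + 12)*12) = 7*(30*12) = 7*360 = 2520)
-49860 - F = -49860 - 1*2520 = -49860 - 2520 = -52380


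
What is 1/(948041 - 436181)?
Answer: 1/511860 ≈ 1.9537e-6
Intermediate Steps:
1/(948041 - 436181) = 1/511860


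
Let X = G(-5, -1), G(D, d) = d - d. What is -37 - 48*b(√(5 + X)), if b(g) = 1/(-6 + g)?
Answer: -859/31 + 48*√5/31 ≈ -24.247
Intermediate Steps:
G(D, d) = 0
X = 0
-37 - 48*b(√(5 + X)) = -37 - 48/(-6 + √(5 + 0)) = -37 - 48/(-6 + √5)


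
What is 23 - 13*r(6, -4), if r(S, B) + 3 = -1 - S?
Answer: 153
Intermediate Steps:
r(S, B) = -4 - S (r(S, B) = -3 + (-1 - S) = -4 - S)
23 - 13*r(6, -4) = 23 - 13*(-4 - 1*6) = 23 - 13*(-4 - 6) = 23 - 13*(-10) = 23 + 130 = 153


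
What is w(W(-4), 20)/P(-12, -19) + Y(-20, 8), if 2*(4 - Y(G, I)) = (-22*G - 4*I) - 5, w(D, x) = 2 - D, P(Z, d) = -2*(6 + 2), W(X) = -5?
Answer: -3167/16 ≈ -197.94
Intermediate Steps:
P(Z, d) = -16 (P(Z, d) = -2*8 = -16)
Y(G, I) = 13/2 + 2*I + 11*G (Y(G, I) = 4 - ((-22*G - 4*I) - 5)/2 = 4 - (-5 - 22*G - 4*I)/2 = 4 + (5/2 + 2*I + 11*G) = 13/2 + 2*I + 11*G)
w(W(-4), 20)/P(-12, -19) + Y(-20, 8) = (2 - 1*(-5))/(-16) + (13/2 + 2*8 + 11*(-20)) = (2 + 5)*(-1/16) + (13/2 + 16 - 220) = 7*(-1/16) - 395/2 = -7/16 - 395/2 = -3167/16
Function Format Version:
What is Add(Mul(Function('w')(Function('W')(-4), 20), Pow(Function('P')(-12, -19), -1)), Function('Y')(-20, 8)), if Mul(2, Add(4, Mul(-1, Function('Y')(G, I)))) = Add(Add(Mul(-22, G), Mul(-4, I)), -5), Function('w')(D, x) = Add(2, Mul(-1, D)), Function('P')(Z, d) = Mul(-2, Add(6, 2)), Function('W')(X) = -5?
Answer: Rational(-3167, 16) ≈ -197.94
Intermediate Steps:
Function('P')(Z, d) = -16 (Function('P')(Z, d) = Mul(-2, 8) = -16)
Function('Y')(G, I) = Add(Rational(13, 2), Mul(2, I), Mul(11, G)) (Function('Y')(G, I) = Add(4, Mul(Rational(-1, 2), Add(Add(Mul(-22, G), Mul(-4, I)), -5))) = Add(4, Mul(Rational(-1, 2), Add(-5, Mul(-22, G), Mul(-4, I)))) = Add(4, Add(Rational(5, 2), Mul(2, I), Mul(11, G))) = Add(Rational(13, 2), Mul(2, I), Mul(11, G)))
Add(Mul(Function('w')(Function('W')(-4), 20), Pow(Function('P')(-12, -19), -1)), Function('Y')(-20, 8)) = Add(Mul(Add(2, Mul(-1, -5)), Pow(-16, -1)), Add(Rational(13, 2), Mul(2, 8), Mul(11, -20))) = Add(Mul(Add(2, 5), Rational(-1, 16)), Add(Rational(13, 2), 16, -220)) = Add(Mul(7, Rational(-1, 16)), Rational(-395, 2)) = Add(Rational(-7, 16), Rational(-395, 2)) = Rational(-3167, 16)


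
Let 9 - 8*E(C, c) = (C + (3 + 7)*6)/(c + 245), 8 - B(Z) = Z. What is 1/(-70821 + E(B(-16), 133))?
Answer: -72/5099033 ≈ -1.4120e-5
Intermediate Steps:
B(Z) = 8 - Z
E(C, c) = 9/8 - (60 + C)/(8*(245 + c)) (E(C, c) = 9/8 - (C + (3 + 7)*6)/(8*(c + 245)) = 9/8 - (C + 10*6)/(8*(245 + c)) = 9/8 - (C + 60)/(8*(245 + c)) = 9/8 - (60 + C)/(8*(245 + c)))
1/(-70821 + E(B(-16), 133)) = 1/(-70821 + (2145 - (8 - 1*(-16)) + 9*133)/(8*(245 + 133))) = 1/(-70821 + (⅛)*(2145 - (8 + 16) + 1197)/378) = 1/(-70821 + (⅛)*(1/378)*(2145 - 1*24 + 1197)) = 1/(-70821 + (⅛)*(1/378)*(2145 - 24 + 1197)) = 1/(-70821 + (⅛)*(1/378)*3318) = 1/(-70821 + 79/72) = 1/(-5099033/72) = -72/5099033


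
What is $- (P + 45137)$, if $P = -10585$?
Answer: $-34552$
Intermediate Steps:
$- (P + 45137) = - (-10585 + 45137) = \left(-1\right) 34552 = -34552$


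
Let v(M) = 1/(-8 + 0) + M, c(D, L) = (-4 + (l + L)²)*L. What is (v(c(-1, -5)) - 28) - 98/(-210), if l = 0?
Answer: -15919/120 ≈ -132.66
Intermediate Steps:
c(D, L) = L*(-4 + L²) (c(D, L) = (-4 + (0 + L)²)*L = (-4 + L²)*L = L*(-4 + L²))
v(M) = -⅛ + M (v(M) = 1/(-8) + M = -⅛ + M)
(v(c(-1, -5)) - 28) - 98/(-210) = ((-⅛ - 5*(-4 + (-5)²)) - 28) - 98/(-210) = ((-⅛ - 5*(-4 + 25)) - 28) - 98*(-1/210) = ((-⅛ - 5*21) - 28) + 7/15 = ((-⅛ - 105) - 28) + 7/15 = (-841/8 - 28) + 7/15 = -1065/8 + 7/15 = -15919/120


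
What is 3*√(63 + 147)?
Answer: 3*√210 ≈ 43.474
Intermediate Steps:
3*√(63 + 147) = 3*√210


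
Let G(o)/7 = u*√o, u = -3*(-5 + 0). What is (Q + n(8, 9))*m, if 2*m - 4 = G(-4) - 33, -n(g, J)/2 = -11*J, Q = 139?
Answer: -9773/2 + 35385*I ≈ -4886.5 + 35385.0*I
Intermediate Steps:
n(g, J) = 22*J (n(g, J) = -(-22)*J = 22*J)
u = 15 (u = -3*(-5) = 15)
G(o) = 105*√o (G(o) = 7*(15*√o) = 105*√o)
m = -29/2 + 105*I (m = 2 + (105*√(-4) - 33)/2 = 2 + (105*(2*I) - 33)/2 = 2 + (210*I - 33)/2 = 2 + (-33 + 210*I)/2 = 2 + (-33/2 + 105*I) = -29/2 + 105*I ≈ -14.5 + 105.0*I)
(Q + n(8, 9))*m = (139 + 22*9)*(-29/2 + 105*I) = (139 + 198)*(-29/2 + 105*I) = 337*(-29/2 + 105*I) = -9773/2 + 35385*I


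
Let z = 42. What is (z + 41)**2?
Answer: 6889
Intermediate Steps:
(z + 41)**2 = (42 + 41)**2 = 83**2 = 6889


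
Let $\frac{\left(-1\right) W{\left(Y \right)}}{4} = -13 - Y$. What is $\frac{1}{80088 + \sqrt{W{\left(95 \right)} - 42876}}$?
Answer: $\frac{6674}{534510849} - \frac{i \sqrt{131}}{356340566} \approx 1.2486 \cdot 10^{-5} - 3.212 \cdot 10^{-8} i$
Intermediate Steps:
$W{\left(Y \right)} = 52 + 4 Y$ ($W{\left(Y \right)} = - 4 \left(-13 - Y\right) = 52 + 4 Y$)
$\frac{1}{80088 + \sqrt{W{\left(95 \right)} - 42876}} = \frac{1}{80088 + \sqrt{\left(52 + 4 \cdot 95\right) - 42876}} = \frac{1}{80088 + \sqrt{\left(52 + 380\right) - 42876}} = \frac{1}{80088 + \sqrt{432 - 42876}} = \frac{1}{80088 + \sqrt{-42444}} = \frac{1}{80088 + 18 i \sqrt{131}}$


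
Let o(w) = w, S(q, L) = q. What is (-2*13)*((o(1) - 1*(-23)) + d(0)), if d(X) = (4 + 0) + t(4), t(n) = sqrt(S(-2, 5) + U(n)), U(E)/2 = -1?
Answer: -728 - 52*I ≈ -728.0 - 52.0*I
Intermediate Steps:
U(E) = -2 (U(E) = 2*(-1) = -2)
t(n) = 2*I (t(n) = sqrt(-2 - 2) = sqrt(-4) = 2*I)
d(X) = 4 + 2*I (d(X) = (4 + 0) + 2*I = 4 + 2*I)
(-2*13)*((o(1) - 1*(-23)) + d(0)) = (-2*13)*((1 - 1*(-23)) + (4 + 2*I)) = -26*((1 + 23) + (4 + 2*I)) = -26*(24 + (4 + 2*I)) = -26*(28 + 2*I) = -728 - 52*I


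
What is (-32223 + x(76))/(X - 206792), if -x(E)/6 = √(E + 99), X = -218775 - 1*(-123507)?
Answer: 32223/302060 + 3*√7/30206 ≈ 0.10694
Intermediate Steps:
X = -95268 (X = -218775 + 123507 = -95268)
x(E) = -6*√(99 + E) (x(E) = -6*√(E + 99) = -6*√(99 + E))
(-32223 + x(76))/(X - 206792) = (-32223 - 6*√(99 + 76))/(-95268 - 206792) = (-32223 - 30*√7)/(-302060) = (-32223 - 30*√7)*(-1/302060) = 32223/302060 + 3*√7/30206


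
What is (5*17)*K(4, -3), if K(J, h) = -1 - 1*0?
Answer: -85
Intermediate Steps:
K(J, h) = -1 (K(J, h) = -1 + 0 = -1)
(5*17)*K(4, -3) = (5*17)*(-1) = 85*(-1) = -85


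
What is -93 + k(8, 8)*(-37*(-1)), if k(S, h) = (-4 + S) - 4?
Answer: -93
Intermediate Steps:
k(S, h) = -8 + S
-93 + k(8, 8)*(-37*(-1)) = -93 + (-8 + 8)*(-37*(-1)) = -93 + 0*37 = -93 + 0 = -93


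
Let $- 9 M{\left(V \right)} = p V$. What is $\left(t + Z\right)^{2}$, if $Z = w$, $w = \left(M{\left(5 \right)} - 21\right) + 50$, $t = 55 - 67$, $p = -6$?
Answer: $\frac{3721}{9} \approx 413.44$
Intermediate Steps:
$M{\left(V \right)} = \frac{2 V}{3}$ ($M{\left(V \right)} = - \frac{\left(-6\right) V}{9} = \frac{2 V}{3}$)
$t = -12$
$w = \frac{97}{3}$ ($w = \left(\frac{2}{3} \cdot 5 - 21\right) + 50 = \left(\frac{10}{3} - 21\right) + 50 = - \frac{53}{3} + 50 = \frac{97}{3} \approx 32.333$)
$Z = \frac{97}{3} \approx 32.333$
$\left(t + Z\right)^{2} = \left(-12 + \frac{97}{3}\right)^{2} = \left(\frac{61}{3}\right)^{2} = \frac{3721}{9}$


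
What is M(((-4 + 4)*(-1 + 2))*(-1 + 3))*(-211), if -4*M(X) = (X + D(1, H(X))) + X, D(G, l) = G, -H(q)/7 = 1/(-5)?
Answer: 211/4 ≈ 52.750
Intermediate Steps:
H(q) = 7/5 (H(q) = -7/(-5) = -7*(-1/5) = 7/5)
M(X) = -1/4 - X/2 (M(X) = -((X + 1) + X)/4 = -((1 + X) + X)/4 = -(1 + 2*X)/4 = -1/4 - X/2)
M(((-4 + 4)*(-1 + 2))*(-1 + 3))*(-211) = (-1/4 - (-4 + 4)*(-1 + 2)*(-1 + 3)/2)*(-211) = (-1/4 - 0*1*2/2)*(-211) = (-1/4 - 0*2)*(-211) = (-1/4 - 1/2*0)*(-211) = (-1/4 + 0)*(-211) = -1/4*(-211) = 211/4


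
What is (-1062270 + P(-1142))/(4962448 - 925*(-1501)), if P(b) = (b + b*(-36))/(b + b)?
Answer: -2124575/12701746 ≈ -0.16727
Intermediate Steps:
P(b) = -35/2 (P(b) = (b - 36*b)/((2*b)) = (-35*b)*(1/(2*b)) = -35/2)
(-1062270 + P(-1142))/(4962448 - 925*(-1501)) = (-1062270 - 35/2)/(4962448 - 925*(-1501)) = -2124575/(2*(4962448 + 1388425)) = -2124575/2/6350873 = -2124575/2*1/6350873 = -2124575/12701746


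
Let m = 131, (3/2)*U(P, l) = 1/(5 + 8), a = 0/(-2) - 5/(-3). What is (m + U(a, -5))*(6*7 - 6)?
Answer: 61332/13 ≈ 4717.8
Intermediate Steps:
a = 5/3 (a = 0*(-½) - 5*(-⅓) = 0 + 5/3 = 5/3 ≈ 1.6667)
U(P, l) = 2/39 (U(P, l) = 2/(3*(5 + 8)) = (⅔)/13 = (⅔)*(1/13) = 2/39)
(m + U(a, -5))*(6*7 - 6) = (131 + 2/39)*(6*7 - 6) = 5111*(42 - 6)/39 = (5111/39)*36 = 61332/13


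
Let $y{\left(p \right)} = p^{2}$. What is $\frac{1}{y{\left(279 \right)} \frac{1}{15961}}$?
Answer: $\frac{15961}{77841} \approx 0.20505$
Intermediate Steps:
$\frac{1}{y{\left(279 \right)} \frac{1}{15961}} = \frac{1}{279^{2} \cdot \frac{1}{15961}} = \frac{1}{77841 \cdot \frac{1}{15961}} = \frac{1}{\frac{77841}{15961}} = \frac{15961}{77841}$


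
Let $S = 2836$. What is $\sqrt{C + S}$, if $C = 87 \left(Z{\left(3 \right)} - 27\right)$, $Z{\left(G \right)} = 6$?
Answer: $\sqrt{1009} \approx 31.765$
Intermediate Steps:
$C = -1827$ ($C = 87 \left(6 - 27\right) = 87 \left(-21\right) = -1827$)
$\sqrt{C + S} = \sqrt{-1827 + 2836} = \sqrt{1009}$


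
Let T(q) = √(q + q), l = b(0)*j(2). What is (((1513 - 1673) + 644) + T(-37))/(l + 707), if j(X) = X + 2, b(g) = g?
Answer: 484/707 + I*√74/707 ≈ 0.68458 + 0.012167*I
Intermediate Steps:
j(X) = 2 + X
l = 0 (l = 0*(2 + 2) = 0*4 = 0)
T(q) = √2*√q (T(q) = √(2*q) = √2*√q)
(((1513 - 1673) + 644) + T(-37))/(l + 707) = (((1513 - 1673) + 644) + √2*√(-37))/(0 + 707) = ((-160 + 644) + √2*(I*√37))/707 = (484 + I*√74)*(1/707) = 484/707 + I*√74/707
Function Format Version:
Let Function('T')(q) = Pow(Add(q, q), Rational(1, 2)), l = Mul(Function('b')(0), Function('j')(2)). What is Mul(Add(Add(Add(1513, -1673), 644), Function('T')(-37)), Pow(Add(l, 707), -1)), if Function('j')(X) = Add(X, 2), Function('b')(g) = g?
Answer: Add(Rational(484, 707), Mul(Rational(1, 707), I, Pow(74, Rational(1, 2)))) ≈ Add(0.68458, Mul(0.012167, I))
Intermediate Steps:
Function('j')(X) = Add(2, X)
l = 0 (l = Mul(0, Add(2, 2)) = Mul(0, 4) = 0)
Function('T')(q) = Mul(Pow(2, Rational(1, 2)), Pow(q, Rational(1, 2))) (Function('T')(q) = Pow(Mul(2, q), Rational(1, 2)) = Mul(Pow(2, Rational(1, 2)), Pow(q, Rational(1, 2))))
Mul(Add(Add(Add(1513, -1673), 644), Function('T')(-37)), Pow(Add(l, 707), -1)) = Mul(Add(Add(Add(1513, -1673), 644), Mul(Pow(2, Rational(1, 2)), Pow(-37, Rational(1, 2)))), Pow(Add(0, 707), -1)) = Mul(Add(Add(-160, 644), Mul(Pow(2, Rational(1, 2)), Mul(I, Pow(37, Rational(1, 2))))), Pow(707, -1)) = Mul(Add(484, Mul(I, Pow(74, Rational(1, 2)))), Rational(1, 707)) = Add(Rational(484, 707), Mul(Rational(1, 707), I, Pow(74, Rational(1, 2))))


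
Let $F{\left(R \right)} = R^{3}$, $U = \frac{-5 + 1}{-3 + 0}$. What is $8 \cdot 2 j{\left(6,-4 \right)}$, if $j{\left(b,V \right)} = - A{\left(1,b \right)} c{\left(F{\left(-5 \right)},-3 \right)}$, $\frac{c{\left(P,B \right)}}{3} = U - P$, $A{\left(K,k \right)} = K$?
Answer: $-6064$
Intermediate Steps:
$U = \frac{4}{3}$ ($U = - \frac{4}{-3} = \left(-4\right) \left(- \frac{1}{3}\right) = \frac{4}{3} \approx 1.3333$)
$c{\left(P,B \right)} = 4 - 3 P$ ($c{\left(P,B \right)} = 3 \left(\frac{4}{3} - P\right) = 4 - 3 P$)
$j{\left(b,V \right)} = -379$ ($j{\left(b,V \right)} = \left(-1\right) 1 \left(4 - 3 \left(-5\right)^{3}\right) = - (4 - -375) = - (4 + 375) = \left(-1\right) 379 = -379$)
$8 \cdot 2 j{\left(6,-4 \right)} = 8 \cdot 2 \left(-379\right) = 16 \left(-379\right) = -6064$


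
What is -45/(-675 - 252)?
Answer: 5/103 ≈ 0.048544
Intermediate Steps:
-45/(-675 - 252) = -45/(-927) = -1/927*(-45) = 5/103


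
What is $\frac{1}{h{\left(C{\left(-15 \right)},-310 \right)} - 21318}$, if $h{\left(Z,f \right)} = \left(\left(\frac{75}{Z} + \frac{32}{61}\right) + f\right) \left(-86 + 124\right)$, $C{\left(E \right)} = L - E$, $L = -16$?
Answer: $- \frac{61}{2191612} \approx -2.7833 \cdot 10^{-5}$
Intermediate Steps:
$C{\left(E \right)} = -16 - E$
$h{\left(Z,f \right)} = \frac{1216}{61} + 38 f + \frac{2850}{Z}$ ($h{\left(Z,f \right)} = \left(\left(\frac{75}{Z} + 32 \cdot \frac{1}{61}\right) + f\right) 38 = \left(\left(\frac{75}{Z} + \frac{32}{61}\right) + f\right) 38 = \left(\left(\frac{32}{61} + \frac{75}{Z}\right) + f\right) 38 = \left(\frac{32}{61} + f + \frac{75}{Z}\right) 38 = \frac{1216}{61} + 38 f + \frac{2850}{Z}$)
$\frac{1}{h{\left(C{\left(-15 \right)},-310 \right)} - 21318} = \frac{1}{\left(\frac{1216}{61} + 38 \left(-310\right) + \frac{2850}{-16 - -15}\right) - 21318} = \frac{1}{\left(\frac{1216}{61} - 11780 + \frac{2850}{-16 + 15}\right) - 21318} = \frac{1}{\left(\frac{1216}{61} - 11780 + \frac{2850}{-1}\right) - 21318} = \frac{1}{\left(\frac{1216}{61} - 11780 + 2850 \left(-1\right)\right) - 21318} = \frac{1}{\left(\frac{1216}{61} - 11780 - 2850\right) - 21318} = \frac{1}{- \frac{891214}{61} - 21318} = \frac{1}{- \frac{2191612}{61}} = - \frac{61}{2191612}$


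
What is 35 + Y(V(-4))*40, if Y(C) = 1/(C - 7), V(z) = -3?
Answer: 31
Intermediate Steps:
Y(C) = 1/(-7 + C)
35 + Y(V(-4))*40 = 35 + 40/(-7 - 3) = 35 + 40/(-10) = 35 - 1/10*40 = 35 - 4 = 31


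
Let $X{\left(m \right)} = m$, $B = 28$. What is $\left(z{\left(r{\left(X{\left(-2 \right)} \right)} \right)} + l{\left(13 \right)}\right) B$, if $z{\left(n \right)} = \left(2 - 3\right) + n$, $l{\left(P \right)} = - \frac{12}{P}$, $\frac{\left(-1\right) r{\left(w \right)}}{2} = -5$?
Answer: $\frac{2940}{13} \approx 226.15$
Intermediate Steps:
$r{\left(w \right)} = 10$ ($r{\left(w \right)} = \left(-2\right) \left(-5\right) = 10$)
$z{\left(n \right)} = -1 + n$ ($z{\left(n \right)} = \left(2 - 3\right) + n = -1 + n$)
$\left(z{\left(r{\left(X{\left(-2 \right)} \right)} \right)} + l{\left(13 \right)}\right) B = \left(\left(-1 + 10\right) - \frac{12}{13}\right) 28 = \left(9 - \frac{12}{13}\right) 28 = \frac{105}{13} \cdot 28 = \frac{2940}{13}$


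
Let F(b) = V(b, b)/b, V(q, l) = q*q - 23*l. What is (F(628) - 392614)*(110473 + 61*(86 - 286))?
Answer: -38523900457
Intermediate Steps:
V(q, l) = q**2 - 23*l
F(b) = (b**2 - 23*b)/b
(F(628) - 392614)*(110473 + 61*(86 - 286)) = ((-23 + 628) - 392614)*(110473 + 61*(86 - 286)) = (605 - 392614)*(110473 + 61*(-200)) = -392009*(110473 - 12200) = -392009*98273 = -38523900457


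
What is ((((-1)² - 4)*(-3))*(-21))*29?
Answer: -5481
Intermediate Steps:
((((-1)² - 4)*(-3))*(-21))*29 = (((1 - 4)*(-3))*(-21))*29 = (-3*(-3)*(-21))*29 = (9*(-21))*29 = -189*29 = -5481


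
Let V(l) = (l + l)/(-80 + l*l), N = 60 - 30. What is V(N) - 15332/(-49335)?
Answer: 776617/2022735 ≈ 0.38394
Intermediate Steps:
N = 30
V(l) = 2*l/(-80 + l²) (V(l) = (2*l)/(-80 + l²) = 2*l/(-80 + l²))
V(N) - 15332/(-49335) = 2*30/(-80 + 30²) - 15332/(-49335) = 2*30/(-80 + 900) - 15332*(-1/49335) = 2*30/820 + 15332/49335 = 2*30*(1/820) + 15332/49335 = 3/41 + 15332/49335 = 776617/2022735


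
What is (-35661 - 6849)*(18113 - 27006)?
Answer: 378041430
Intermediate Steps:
(-35661 - 6849)*(18113 - 27006) = -42510*(-8893) = 378041430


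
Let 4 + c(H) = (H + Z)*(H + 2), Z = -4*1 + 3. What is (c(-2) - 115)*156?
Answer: -18564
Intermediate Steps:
Z = -1 (Z = -4 + 3 = -1)
c(H) = -4 + (-1 + H)*(2 + H) (c(H) = -4 + (H - 1)*(H + 2) = -4 + (-1 + H)*(2 + H))
(c(-2) - 115)*156 = ((-6 - 2 + (-2)**2) - 115)*156 = ((-6 - 2 + 4) - 115)*156 = (-4 - 115)*156 = -119*156 = -18564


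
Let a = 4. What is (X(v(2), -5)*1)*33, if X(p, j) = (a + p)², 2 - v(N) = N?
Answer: 528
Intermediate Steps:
v(N) = 2 - N
X(p, j) = (4 + p)²
(X(v(2), -5)*1)*33 = ((4 + (2 - 1*2))²*1)*33 = ((4 + (2 - 2))²*1)*33 = ((4 + 0)²*1)*33 = (4²*1)*33 = (16*1)*33 = 16*33 = 528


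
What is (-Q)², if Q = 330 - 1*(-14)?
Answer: 118336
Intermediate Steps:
Q = 344 (Q = 330 + 14 = 344)
(-Q)² = (-1*344)² = (-344)² = 118336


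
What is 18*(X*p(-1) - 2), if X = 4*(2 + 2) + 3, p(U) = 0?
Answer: -36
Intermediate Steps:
X = 19 (X = 4*4 + 3 = 16 + 3 = 19)
18*(X*p(-1) - 2) = 18*(19*0 - 2) = 18*(0 - 2) = 18*(-2) = -36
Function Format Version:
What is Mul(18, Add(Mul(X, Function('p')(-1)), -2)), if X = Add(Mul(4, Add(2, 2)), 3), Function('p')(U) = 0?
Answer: -36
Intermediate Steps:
X = 19 (X = Add(Mul(4, 4), 3) = Add(16, 3) = 19)
Mul(18, Add(Mul(X, Function('p')(-1)), -2)) = Mul(18, Add(Mul(19, 0), -2)) = Mul(18, Add(0, -2)) = Mul(18, -2) = -36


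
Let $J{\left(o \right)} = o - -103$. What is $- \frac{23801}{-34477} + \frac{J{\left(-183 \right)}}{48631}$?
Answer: $\frac{1154708271}{1676650987} \approx 0.6887$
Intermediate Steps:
$J{\left(o \right)} = 103 + o$ ($J{\left(o \right)} = o + 103 = 103 + o$)
$- \frac{23801}{-34477} + \frac{J{\left(-183 \right)}}{48631} = - \frac{23801}{-34477} + \frac{103 - 183}{48631} = \left(-23801\right) \left(- \frac{1}{34477}\right) - \frac{80}{48631} = \frac{23801}{34477} - \frac{80}{48631} = \frac{1154708271}{1676650987}$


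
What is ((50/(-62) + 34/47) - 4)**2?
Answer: 35390601/2122849 ≈ 16.671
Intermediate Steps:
((50/(-62) + 34/47) - 4)**2 = ((50*(-1/62) + 34*(1/47)) - 4)**2 = ((-25/31 + 34/47) - 4)**2 = (-121/1457 - 4)**2 = (-5949/1457)**2 = 35390601/2122849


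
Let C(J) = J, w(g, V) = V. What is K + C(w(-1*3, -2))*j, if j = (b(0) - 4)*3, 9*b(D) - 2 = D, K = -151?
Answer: -385/3 ≈ -128.33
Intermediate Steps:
b(D) = 2/9 + D/9
j = -34/3 (j = ((2/9 + (1/9)*0) - 4)*3 = ((2/9 + 0) - 4)*3 = (2/9 - 4)*3 = -34/9*3 = -34/3 ≈ -11.333)
K + C(w(-1*3, -2))*j = -151 - 2*(-34/3) = -151 + 68/3 = -385/3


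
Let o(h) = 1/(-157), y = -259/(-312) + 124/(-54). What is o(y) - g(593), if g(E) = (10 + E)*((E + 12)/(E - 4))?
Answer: -57276544/92473 ≈ -619.39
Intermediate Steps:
y = -4117/2808 (y = -259*(-1/312) + 124*(-1/54) = 259/312 - 62/27 = -4117/2808 ≈ -1.4662)
o(h) = -1/157
g(E) = (10 + E)*(12 + E)/(-4 + E) (g(E) = (10 + E)*((12 + E)/(-4 + E)) = (10 + E)*(12 + E)/(-4 + E))
o(y) - g(593) = -1/157 - (120 + 593² + 22*593)/(-4 + 593) = -1/157 - (120 + 351649 + 13046)/589 = -1/157 - 364815/589 = -57276544/92473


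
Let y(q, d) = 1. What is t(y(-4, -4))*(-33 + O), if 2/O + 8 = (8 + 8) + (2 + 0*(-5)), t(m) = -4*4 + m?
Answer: 492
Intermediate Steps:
t(m) = -16 + m
O = ⅕ (O = 2/(-8 + ((8 + 8) + (2 + 0*(-5)))) = 2/(-8 + (16 + (2 + 0))) = 2/(-8 + (16 + 2)) = 2/(-8 + 18) = 2/10 = 2*(⅒) = ⅕ ≈ 0.20000)
t(y(-4, -4))*(-33 + O) = (-16 + 1)*(-33 + ⅕) = -15*(-164/5) = 492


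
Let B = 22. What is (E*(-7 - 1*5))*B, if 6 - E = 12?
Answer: 1584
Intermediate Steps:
E = -6 (E = 6 - 1*12 = 6 - 12 = -6)
(E*(-7 - 1*5))*B = -6*(-7 - 1*5)*22 = -6*(-7 - 5)*22 = -6*(-12)*22 = 72*22 = 1584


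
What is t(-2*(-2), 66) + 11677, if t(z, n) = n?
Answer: 11743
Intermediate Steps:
t(-2*(-2), 66) + 11677 = 66 + 11677 = 11743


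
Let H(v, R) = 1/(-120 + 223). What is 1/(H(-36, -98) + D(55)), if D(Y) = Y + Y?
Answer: 103/11331 ≈ 0.0090901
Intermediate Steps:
D(Y) = 2*Y
H(v, R) = 1/103
1/(H(-36, -98) + D(55)) = 1/(1/103 + 2*55) = 1/(1/103 + 110) = 1/(11331/103) = 103/11331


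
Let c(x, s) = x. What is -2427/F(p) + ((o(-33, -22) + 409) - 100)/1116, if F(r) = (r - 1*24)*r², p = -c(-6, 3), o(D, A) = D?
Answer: 26735/6696 ≈ 3.9927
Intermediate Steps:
p = 6 (p = -1*(-6) = 6)
F(r) = r²*(-24 + r) (F(r) = (r - 24)*r² = (-24 + r)*r² = r²*(-24 + r))
-2427/F(p) + ((o(-33, -22) + 409) - 100)/1116 = -2427*1/(36*(-24 + 6)) + ((-33 + 409) - 100)/1116 = -2427/(36*(-18)) + (376 - 100)*(1/1116) = -2427/(-648) + 276*(1/1116) = -2427*(-1/648) + 23/93 = 809/216 + 23/93 = 26735/6696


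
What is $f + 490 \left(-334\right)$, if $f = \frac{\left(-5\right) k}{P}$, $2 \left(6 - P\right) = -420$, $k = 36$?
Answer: $- \frac{981965}{6} \approx -1.6366 \cdot 10^{5}$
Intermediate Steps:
$P = 216$ ($P = 6 - -210 = 6 + 210 = 216$)
$f = - \frac{5}{6}$ ($f = \frac{\left(-5\right) 36}{216} = \left(-180\right) \frac{1}{216} = - \frac{5}{6} \approx -0.83333$)
$f + 490 \left(-334\right) = - \frac{5}{6} + 490 \left(-334\right) = - \frac{5}{6} - 163660 = - \frac{981965}{6}$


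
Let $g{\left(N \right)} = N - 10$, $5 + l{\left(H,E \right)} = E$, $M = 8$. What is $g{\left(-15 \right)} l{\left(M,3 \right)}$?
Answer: $50$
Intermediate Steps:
$l{\left(H,E \right)} = -5 + E$
$g{\left(N \right)} = -10 + N$
$g{\left(-15 \right)} l{\left(M,3 \right)} = \left(-10 - 15\right) \left(-5 + 3\right) = \left(-25\right) \left(-2\right) = 50$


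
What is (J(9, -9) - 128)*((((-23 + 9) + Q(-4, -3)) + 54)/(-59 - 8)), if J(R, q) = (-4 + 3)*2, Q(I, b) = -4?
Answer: 4680/67 ≈ 69.851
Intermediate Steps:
J(R, q) = -2 (J(R, q) = -1*2 = -2)
(J(9, -9) - 128)*((((-23 + 9) + Q(-4, -3)) + 54)/(-59 - 8)) = (-2 - 128)*((((-23 + 9) - 4) + 54)/(-59 - 8)) = -130*((-14 - 4) + 54)/(-67) = -130*(-18 + 54)*(-1)/67 = -4680*(-1)/67 = -130*(-36/67) = 4680/67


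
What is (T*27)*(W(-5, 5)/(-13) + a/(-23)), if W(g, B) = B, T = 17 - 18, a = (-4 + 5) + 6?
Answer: 5562/299 ≈ 18.602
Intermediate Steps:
a = 7 (a = 1 + 6 = 7)
T = -1
(T*27)*(W(-5, 5)/(-13) + a/(-23)) = (-1*27)*(5/(-13) + 7/(-23)) = -27*(5*(-1/13) + 7*(-1/23)) = -27*(-5/13 - 7/23) = -27*(-206/299) = 5562/299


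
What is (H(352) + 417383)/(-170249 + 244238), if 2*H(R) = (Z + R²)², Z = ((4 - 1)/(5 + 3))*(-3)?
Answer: 982576460753/9470592 ≈ 1.0375e+5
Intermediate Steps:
Z = -9/8 (Z = (3/8)*(-3) = -9/8 ≈ -1.1250)
H(R) = (-9/8 + R²)²/2
(H(352) + 417383)/(-170249 + 244238) = ((-9 + 8*352²)²/128 + 417383)/(-170249 + 244238) = ((-9 + 8*123904)²/128 + 417383)/73989 = ((-9 + 991232)²/128 + 417383)*(1/73989) = ((1/128)*991223² + 417383)*(1/73989) = ((1/128)*982523035729 + 417383)*(1/73989) = (982523035729/128 + 417383)*(1/73989) = (982576460753/128)*(1/73989) = 982576460753/9470592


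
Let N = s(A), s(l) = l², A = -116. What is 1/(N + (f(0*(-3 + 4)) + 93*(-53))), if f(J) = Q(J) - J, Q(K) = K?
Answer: 1/8527 ≈ 0.00011727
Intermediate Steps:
f(J) = 0 (f(J) = J - J = 0)
N = 13456 (N = (-116)² = 13456)
1/(N + (f(0*(-3 + 4)) + 93*(-53))) = 1/(13456 + (0 + 93*(-53))) = 1/(13456 + (0 - 4929)) = 1/(13456 - 4929) = 1/8527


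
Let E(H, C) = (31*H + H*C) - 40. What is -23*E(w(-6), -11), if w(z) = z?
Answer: 3680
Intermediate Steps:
E(H, C) = -40 + 31*H + C*H (E(H, C) = (31*H + C*H) - 40 = -40 + 31*H + C*H)
-23*E(w(-6), -11) = -23*(-40 + 31*(-6) - 11*(-6)) = -23*(-40 - 186 + 66) = -23*(-160) = 3680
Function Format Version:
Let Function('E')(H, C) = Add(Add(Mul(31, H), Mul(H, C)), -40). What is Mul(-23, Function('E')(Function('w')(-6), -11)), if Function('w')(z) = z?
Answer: 3680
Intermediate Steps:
Function('E')(H, C) = Add(-40, Mul(31, H), Mul(C, H)) (Function('E')(H, C) = Add(Add(Mul(31, H), Mul(C, H)), -40) = Add(-40, Mul(31, H), Mul(C, H)))
Mul(-23, Function('E')(Function('w')(-6), -11)) = Mul(-23, Add(-40, Mul(31, -6), Mul(-11, -6))) = Mul(-23, Add(-40, -186, 66)) = Mul(-23, -160) = 3680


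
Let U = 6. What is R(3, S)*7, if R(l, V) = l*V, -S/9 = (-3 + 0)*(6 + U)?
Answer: 6804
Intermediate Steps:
S = 324 (S = -9*(-3 + 0)*(6 + 6) = -(-27)*12 = -9*(-36) = 324)
R(l, V) = V*l
R(3, S)*7 = (324*3)*7 = 972*7 = 6804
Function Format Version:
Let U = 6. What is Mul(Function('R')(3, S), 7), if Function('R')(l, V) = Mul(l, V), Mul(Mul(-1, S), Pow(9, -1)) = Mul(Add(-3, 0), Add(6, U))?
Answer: 6804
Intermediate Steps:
S = 324 (S = Mul(-9, Mul(Add(-3, 0), Add(6, 6))) = Mul(-9, Mul(-3, 12)) = Mul(-9, -36) = 324)
Function('R')(l, V) = Mul(V, l)
Mul(Function('R')(3, S), 7) = Mul(Mul(324, 3), 7) = Mul(972, 7) = 6804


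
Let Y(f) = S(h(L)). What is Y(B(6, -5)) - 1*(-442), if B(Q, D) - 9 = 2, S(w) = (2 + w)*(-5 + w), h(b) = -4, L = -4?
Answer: 460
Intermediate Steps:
S(w) = (-5 + w)*(2 + w)
B(Q, D) = 11 (B(Q, D) = 9 + 2 = 11)
Y(f) = 18 (Y(f) = -10 + (-4)**2 - 3*(-4) = -10 + 16 + 12 = 18)
Y(B(6, -5)) - 1*(-442) = 18 - 1*(-442) = 18 + 442 = 460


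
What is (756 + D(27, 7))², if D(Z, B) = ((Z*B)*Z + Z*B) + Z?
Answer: 36905625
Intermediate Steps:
D(Z, B) = Z + B*Z + B*Z² (D(Z, B) = ((B*Z)*Z + B*Z) + Z = (B*Z² + B*Z) + Z = (B*Z + B*Z²) + Z = Z + B*Z + B*Z²)
(756 + D(27, 7))² = (756 + 27*(1 + 7 + 7*27))² = (756 + 27*(1 + 7 + 189))² = (756 + 27*197)² = (756 + 5319)² = 6075² = 36905625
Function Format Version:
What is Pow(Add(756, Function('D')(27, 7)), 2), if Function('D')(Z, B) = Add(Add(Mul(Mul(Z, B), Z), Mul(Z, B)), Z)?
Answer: 36905625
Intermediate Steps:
Function('D')(Z, B) = Add(Z, Mul(B, Z), Mul(B, Pow(Z, 2))) (Function('D')(Z, B) = Add(Add(Mul(Mul(B, Z), Z), Mul(B, Z)), Z) = Add(Add(Mul(B, Pow(Z, 2)), Mul(B, Z)), Z) = Add(Add(Mul(B, Z), Mul(B, Pow(Z, 2))), Z) = Add(Z, Mul(B, Z), Mul(B, Pow(Z, 2))))
Pow(Add(756, Function('D')(27, 7)), 2) = Pow(Add(756, Mul(27, Add(1, 7, Mul(7, 27)))), 2) = Pow(Add(756, Mul(27, Add(1, 7, 189))), 2) = Pow(Add(756, Mul(27, 197)), 2) = Pow(Add(756, 5319), 2) = Pow(6075, 2) = 36905625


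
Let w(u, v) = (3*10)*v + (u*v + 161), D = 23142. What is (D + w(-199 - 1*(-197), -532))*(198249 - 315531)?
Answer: -985989774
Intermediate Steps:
w(u, v) = 161 + 30*v + u*v (w(u, v) = 30*v + (161 + u*v) = 161 + 30*v + u*v)
(D + w(-199 - 1*(-197), -532))*(198249 - 315531) = (23142 + (161 + 30*(-532) + (-199 - 1*(-197))*(-532)))*(198249 - 315531) = (23142 + (161 - 15960 + (-199 + 197)*(-532)))*(-117282) = (23142 + (161 - 15960 - 2*(-532)))*(-117282) = (23142 + (161 - 15960 + 1064))*(-117282) = (23142 - 14735)*(-117282) = 8407*(-117282) = -985989774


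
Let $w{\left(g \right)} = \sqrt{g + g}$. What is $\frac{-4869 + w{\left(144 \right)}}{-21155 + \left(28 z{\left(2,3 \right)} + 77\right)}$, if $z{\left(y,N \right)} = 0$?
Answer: $\frac{541}{2342} - \frac{2 \sqrt{2}}{3513} \approx 0.23019$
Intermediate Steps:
$w{\left(g \right)} = \sqrt{2} \sqrt{g}$ ($w{\left(g \right)} = \sqrt{2 g} = \sqrt{2} \sqrt{g}$)
$\frac{-4869 + w{\left(144 \right)}}{-21155 + \left(28 z{\left(2,3 \right)} + 77\right)} = \frac{-4869 + \sqrt{2} \sqrt{144}}{-21155 + \left(28 \cdot 0 + 77\right)} = \frac{-4869 + \sqrt{2} \cdot 12}{-21155 + \left(0 + 77\right)} = \frac{-4869 + 12 \sqrt{2}}{-21155 + 77} = \frac{-4869 + 12 \sqrt{2}}{-21078} = \left(-4869 + 12 \sqrt{2}\right) \left(- \frac{1}{21078}\right) = \frac{541}{2342} - \frac{2 \sqrt{2}}{3513}$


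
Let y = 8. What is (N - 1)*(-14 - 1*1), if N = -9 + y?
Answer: 30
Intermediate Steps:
N = -1 (N = -9 + 8 = -1)
(N - 1)*(-14 - 1*1) = (-1 - 1)*(-14 - 1*1) = -2*(-14 - 1) = -2*(-15) = 30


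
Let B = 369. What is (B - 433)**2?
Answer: 4096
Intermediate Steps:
(B - 433)**2 = (369 - 433)**2 = (-64)**2 = 4096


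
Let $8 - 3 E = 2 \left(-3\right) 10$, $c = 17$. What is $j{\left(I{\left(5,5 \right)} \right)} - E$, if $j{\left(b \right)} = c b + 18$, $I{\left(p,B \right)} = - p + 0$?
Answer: $- \frac{269}{3} \approx -89.667$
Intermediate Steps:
$I{\left(p,B \right)} = - p$
$j{\left(b \right)} = 18 + 17 b$ ($j{\left(b \right)} = 17 b + 18 = 18 + 17 b$)
$E = \frac{68}{3}$ ($E = \frac{8}{3} - \frac{2 \left(-3\right) 10}{3} = \frac{8}{3} - \frac{\left(-6\right) 10}{3} = \frac{8}{3} - -20 = \frac{8}{3} + 20 = \frac{68}{3} \approx 22.667$)
$j{\left(I{\left(5,5 \right)} \right)} - E = \left(18 + 17 \left(\left(-1\right) 5\right)\right) - \frac{68}{3} = \left(18 + 17 \left(-5\right)\right) - \frac{68}{3} = \left(18 - 85\right) - \frac{68}{3} = -67 - \frac{68}{3} = - \frac{269}{3}$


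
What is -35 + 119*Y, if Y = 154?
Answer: 18291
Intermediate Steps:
-35 + 119*Y = -35 + 119*154 = -35 + 18326 = 18291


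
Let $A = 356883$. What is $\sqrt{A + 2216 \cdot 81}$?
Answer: $\sqrt{536379} \approx 732.38$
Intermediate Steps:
$\sqrt{A + 2216 \cdot 81} = \sqrt{356883 + 2216 \cdot 81} = \sqrt{356883 + 179496} = \sqrt{536379}$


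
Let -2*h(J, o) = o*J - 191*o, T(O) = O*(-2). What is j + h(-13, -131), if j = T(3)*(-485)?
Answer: -10452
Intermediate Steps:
T(O) = -2*O
h(J, o) = 191*o/2 - J*o/2 (h(J, o) = -(o*J - 191*o)/2 = -(J*o - 191*o)/2 = -(-191*o + J*o)/2 = 191*o/2 - J*o/2)
j = 2910 (j = -2*3*(-485) = -6*(-485) = 2910)
j + h(-13, -131) = 2910 + (1/2)*(-131)*(191 - 1*(-13)) = 2910 + (1/2)*(-131)*(191 + 13) = 2910 + (1/2)*(-131)*204 = 2910 - 13362 = -10452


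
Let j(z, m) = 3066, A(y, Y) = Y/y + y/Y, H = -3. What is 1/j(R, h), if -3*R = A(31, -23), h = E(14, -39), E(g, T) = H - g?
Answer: 1/3066 ≈ 0.00032616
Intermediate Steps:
E(g, T) = -3 - g
h = -17 (h = -3 - 1*14 = -3 - 14 = -17)
R = 1490/2139 (R = -(-23/31 + 31/(-23))/3 = -(-23*1/31 + 31*(-1/23))/3 = -(-23/31 - 31/23)/3 = -1/3*(-1490/713) = 1490/2139 ≈ 0.69659)
1/j(R, h) = 1/3066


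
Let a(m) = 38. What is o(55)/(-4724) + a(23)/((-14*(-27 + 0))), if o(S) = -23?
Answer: 94103/892836 ≈ 0.10540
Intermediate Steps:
o(55)/(-4724) + a(23)/((-14*(-27 + 0))) = -23/(-4724) + 38/((-14*(-27 + 0))) = -23*(-1/4724) + 38/((-14*(-27))) = 23/4724 + 38/378 = 23/4724 + 38*(1/378) = 23/4724 + 19/189 = 94103/892836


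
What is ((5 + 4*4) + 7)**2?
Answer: 784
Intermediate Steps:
((5 + 4*4) + 7)**2 = ((5 + 16) + 7)**2 = (21 + 7)**2 = 28**2 = 784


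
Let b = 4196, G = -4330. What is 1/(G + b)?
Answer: -1/134 ≈ -0.0074627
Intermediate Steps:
1/(G + b) = 1/(-4330 + 4196) = 1/(-134) = -1/134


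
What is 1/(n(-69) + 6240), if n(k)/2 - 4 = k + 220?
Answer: 1/6550 ≈ 0.00015267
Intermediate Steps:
n(k) = 448 + 2*k (n(k) = 8 + 2*(k + 220) = 8 + 2*(220 + k) = 8 + (440 + 2*k) = 448 + 2*k)
1/(n(-69) + 6240) = 1/((448 + 2*(-69)) + 6240) = 1/((448 - 138) + 6240) = 1/(310 + 6240) = 1/6550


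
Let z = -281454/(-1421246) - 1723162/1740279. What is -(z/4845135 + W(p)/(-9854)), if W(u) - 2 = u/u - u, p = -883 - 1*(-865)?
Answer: 125839398080617380617/59044109849905357626930 ≈ 0.0021313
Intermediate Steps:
p = -18 (p = -883 + 865 = -18)
W(u) = 3 - u (W(u) = 2 + (u/u - u) = 2 + (1 - u) = 3 - u)
z = -979614307093/1236682283817 (z = -281454*(-1/1421246) - 1723162*1/1740279 = 140727/710623 - 1723162/1740279 = -979614307093/1236682283817 ≈ -0.79213)
-(z/4845135 + W(p)/(-9854)) = -(-979614307093/1236682283817/4845135 + (3 - 1*(-18))/(-9854)) = -(-979614307093/1236682283817*1/4845135 + (3 + 18)*(-1/9854)) = -(-979614307093/5991892617201680295 + 21*(-1/9854)) = -(-979614307093/5991892617201680295 - 21/9854) = -1*(-125839398080617380617/59044109849905357626930) = 125839398080617380617/59044109849905357626930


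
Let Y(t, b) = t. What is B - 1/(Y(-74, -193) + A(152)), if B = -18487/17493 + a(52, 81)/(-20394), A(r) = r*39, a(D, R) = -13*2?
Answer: -52495048321/49724467254 ≈ -1.0557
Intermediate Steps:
a(D, R) = -26
A(r) = 39*r
B = -8965930/8494101 (B = -18487/17493 - 26/(-20394) = -18487*1/17493 - 26*(-1/20394) = -2641/2499 + 13/10197 = -8965930/8494101 ≈ -1.0555)
B - 1/(Y(-74, -193) + A(152)) = -8965930/8494101 - 1/(-74 + 39*152) = -8965930/8494101 - 1/(-74 + 5928) = -8965930/8494101 - 1/5854 = -52495048321/49724467254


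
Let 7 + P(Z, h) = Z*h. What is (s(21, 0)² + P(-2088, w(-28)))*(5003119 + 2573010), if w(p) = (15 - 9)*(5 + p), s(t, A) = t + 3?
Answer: 2187326931977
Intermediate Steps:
s(t, A) = 3 + t
w(p) = 30 + 6*p (w(p) = 6*(5 + p) = 30 + 6*p)
P(Z, h) = -7 + Z*h
(s(21, 0)² + P(-2088, w(-28)))*(5003119 + 2573010) = ((3 + 21)² + (-7 - 2088*(30 + 6*(-28))))*(5003119 + 2573010) = (24² + (-7 - 2088*(30 - 168)))*7576129 = (576 + (-7 - 2088*(-138)))*7576129 = (576 + (-7 + 288144))*7576129 = (576 + 288137)*7576129 = 288713*7576129 = 2187326931977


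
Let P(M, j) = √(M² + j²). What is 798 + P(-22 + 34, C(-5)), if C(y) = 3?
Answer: 798 + 3*√17 ≈ 810.37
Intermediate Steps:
798 + P(-22 + 34, C(-5)) = 798 + √((-22 + 34)² + 3²) = 798 + √(12² + 9) = 798 + √(144 + 9) = 798 + √153 = 798 + 3*√17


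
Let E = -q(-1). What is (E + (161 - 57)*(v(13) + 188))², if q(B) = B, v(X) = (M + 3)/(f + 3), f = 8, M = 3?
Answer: 46529509849/121 ≈ 3.8454e+8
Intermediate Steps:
v(X) = 6/11 (v(X) = (3 + 3)/(8 + 3) = 6/11)
E = 1 (E = -1*(-1) = 1)
(E + (161 - 57)*(v(13) + 188))² = (1 + (161 - 57)*(6/11 + 188))² = (1 + 104*(2074/11))² = (1 + 215696/11)² = (215707/11)² = 46529509849/121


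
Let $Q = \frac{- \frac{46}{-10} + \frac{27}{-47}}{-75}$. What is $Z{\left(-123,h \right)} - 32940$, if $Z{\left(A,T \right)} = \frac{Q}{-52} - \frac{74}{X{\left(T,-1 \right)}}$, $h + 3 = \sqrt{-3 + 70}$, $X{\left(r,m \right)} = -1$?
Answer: $- \frac{15060844027}{458250} \approx -32866.0$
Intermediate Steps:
$h = -3 + \sqrt{67}$ ($h = -3 + \sqrt{-3 + 70} = -3 + \sqrt{67} \approx 5.1854$)
$Q = - \frac{946}{17625}$ ($Q = \left(\left(-46\right) \left(- \frac{1}{10}\right) + 27 \left(- \frac{1}{47}\right)\right) \left(- \frac{1}{75}\right) = \left(\frac{23}{5} - \frac{27}{47}\right) \left(- \frac{1}{75}\right) = \frac{946}{235} \left(- \frac{1}{75}\right) = - \frac{946}{17625} \approx -0.053674$)
$Z{\left(A,T \right)} = \frac{33910973}{458250}$ ($Z{\left(A,T \right)} = - \frac{946}{17625 \left(-52\right)} - \frac{74}{-1} = \left(- \frac{946}{17625}\right) \left(- \frac{1}{52}\right) - -74 = \frac{473}{458250} + 74 = \frac{33910973}{458250}$)
$Z{\left(-123,h \right)} - 32940 = \frac{33910973}{458250} - 32940 = - \frac{15060844027}{458250}$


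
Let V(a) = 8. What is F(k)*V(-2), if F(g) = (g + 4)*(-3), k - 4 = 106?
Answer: -2736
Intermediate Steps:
k = 110 (k = 4 + 106 = 110)
F(g) = -12 - 3*g (F(g) = (4 + g)*(-3) = -12 - 3*g)
F(k)*V(-2) = (-12 - 3*110)*8 = (-12 - 330)*8 = -342*8 = -2736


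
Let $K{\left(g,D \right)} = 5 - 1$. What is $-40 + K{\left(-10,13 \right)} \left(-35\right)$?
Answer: $-180$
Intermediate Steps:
$K{\left(g,D \right)} = 4$
$-40 + K{\left(-10,13 \right)} \left(-35\right) = -40 + 4 \left(-35\right) = -40 - 140 = -180$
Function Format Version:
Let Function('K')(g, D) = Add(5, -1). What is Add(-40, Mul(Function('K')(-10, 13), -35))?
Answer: -180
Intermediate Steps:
Function('K')(g, D) = 4
Add(-40, Mul(Function('K')(-10, 13), -35)) = Add(-40, Mul(4, -35)) = Add(-40, -140) = -180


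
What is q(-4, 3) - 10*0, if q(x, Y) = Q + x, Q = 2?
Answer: -2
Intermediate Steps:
q(x, Y) = 2 + x
q(-4, 3) - 10*0 = (2 - 4) - 10*0 = -2 + 0 = -2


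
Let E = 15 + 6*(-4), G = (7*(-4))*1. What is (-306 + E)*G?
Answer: 8820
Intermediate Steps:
G = -28 (G = -28*1 = -28)
E = -9 (E = 15 - 24 = -9)
(-306 + E)*G = (-306 - 9)*(-28) = -315*(-28) = 8820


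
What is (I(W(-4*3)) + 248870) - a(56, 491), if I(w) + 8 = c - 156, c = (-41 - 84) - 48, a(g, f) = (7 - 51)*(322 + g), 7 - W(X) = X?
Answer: 265165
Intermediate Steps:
W(X) = 7 - X
a(g, f) = -14168 - 44*g (a(g, f) = -44*(322 + g) = -14168 - 44*g)
c = -173 (c = -125 - 48 = -173)
I(w) = -337 (I(w) = -8 + (-173 - 156) = -8 - 329 = -337)
(I(W(-4*3)) + 248870) - a(56, 491) = (-337 + 248870) - (-14168 - 44*56) = 248533 - (-14168 - 2464) = 248533 - 1*(-16632) = 248533 + 16632 = 265165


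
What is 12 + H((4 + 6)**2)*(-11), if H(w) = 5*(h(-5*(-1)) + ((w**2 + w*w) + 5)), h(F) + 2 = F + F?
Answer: -1100703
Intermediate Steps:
h(F) = -2 + 2*F (h(F) = -2 + (F + F) = -2 + 2*F)
H(w) = 65 + 10*w**2 (H(w) = 5*((-2 + 2*(-5*(-1))) + ((w**2 + w*w) + 5)) = 5*((-2 + 2*5) + ((w**2 + w**2) + 5)) = 5*((-2 + 10) + (2*w**2 + 5)) = 5*(8 + (5 + 2*w**2)) = 5*(13 + 2*w**2) = 65 + 10*w**2)
12 + H((4 + 6)**2)*(-11) = 12 + (65 + 10*((4 + 6)**2)**2)*(-11) = 12 + (65 + 10*(10**2)**2)*(-11) = 12 + (65 + 10*100**2)*(-11) = 12 + (65 + 10*10000)*(-11) = 12 + (65 + 100000)*(-11) = 12 + 100065*(-11) = 12 - 1100715 = -1100703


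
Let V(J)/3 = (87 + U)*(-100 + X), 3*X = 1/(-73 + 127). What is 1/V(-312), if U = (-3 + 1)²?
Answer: -54/1474109 ≈ -3.6632e-5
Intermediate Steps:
X = 1/162 (X = 1/(3*(-73 + 127)) = (⅓)/54 = (⅓)*(1/54) = 1/162 ≈ 0.0061728)
U = 4 (U = (-2)² = 4)
V(J) = -1474109/54 (V(J) = 3*((87 + 4)*(-100 + 1/162)) = 3*(91*(-16199/162)) = 3*(-1474109/162) = -1474109/54)
1/V(-312) = 1/(-1474109/54) = -54/1474109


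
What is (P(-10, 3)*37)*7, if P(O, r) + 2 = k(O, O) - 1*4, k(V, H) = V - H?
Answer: -1554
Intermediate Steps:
P(O, r) = -6 (P(O, r) = -2 + ((O - O) - 1*4) = -2 + (0 - 4) = -2 - 4 = -6)
(P(-10, 3)*37)*7 = -6*37*7 = -222*7 = -1554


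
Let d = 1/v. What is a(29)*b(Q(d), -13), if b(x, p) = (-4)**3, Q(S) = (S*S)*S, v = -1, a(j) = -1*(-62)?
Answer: -3968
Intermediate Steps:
a(j) = 62
d = -1 (d = 1/(-1) = -1)
Q(S) = S**3 (Q(S) = S**2*S = S**3)
b(x, p) = -64
a(29)*b(Q(d), -13) = 62*(-64) = -3968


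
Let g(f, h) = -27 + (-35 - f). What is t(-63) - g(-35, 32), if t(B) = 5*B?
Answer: -288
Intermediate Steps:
g(f, h) = -62 - f
t(-63) - g(-35, 32) = 5*(-63) - (-62 - 1*(-35)) = -315 - (-62 + 35) = -315 - 1*(-27) = -315 + 27 = -288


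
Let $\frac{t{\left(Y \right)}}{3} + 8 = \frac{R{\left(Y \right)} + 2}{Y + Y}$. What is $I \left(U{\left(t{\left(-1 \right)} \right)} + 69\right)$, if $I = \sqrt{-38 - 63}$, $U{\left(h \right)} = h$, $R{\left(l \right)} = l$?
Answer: $\frac{87 i \sqrt{101}}{2} \approx 437.17 i$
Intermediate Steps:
$t{\left(Y \right)} = -24 + \frac{3 \left(2 + Y\right)}{2 Y}$ ($t{\left(Y \right)} = -24 + 3 \frac{Y + 2}{Y + Y} = -24 + 3 \frac{2 + Y}{2 Y} = -24 + \frac{3 \left(2 + Y\right)}{2 Y}$)
$I = i \sqrt{101}$ ($I = \sqrt{-101} = i \sqrt{101} \approx 10.05 i$)
$I \left(U{\left(t{\left(-1 \right)} \right)} + 69\right) = i \sqrt{101} \left(\left(- \frac{45}{2} + \frac{3}{-1}\right) + 69\right) = i \sqrt{101} \left(\left(- \frac{45}{2} + 3 \left(-1\right)\right) + 69\right) = i \sqrt{101} \left(\left(- \frac{45}{2} - 3\right) + 69\right) = i \sqrt{101} \left(- \frac{51}{2} + 69\right) = i \sqrt{101} \cdot \frac{87}{2} = \frac{87 i \sqrt{101}}{2}$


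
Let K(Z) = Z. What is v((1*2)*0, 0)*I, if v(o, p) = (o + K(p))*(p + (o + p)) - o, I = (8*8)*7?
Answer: 0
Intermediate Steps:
I = 448 (I = 64*7 = 448)
v(o, p) = -o + (o + p)*(o + 2*p) (v(o, p) = (o + p)*(p + (o + p)) - o = (o + p)*(o + 2*p) - o = -o + (o + p)*(o + 2*p))
v((1*2)*0, 0)*I = (((1*2)*0)² - 1*2*0 + 2*0² + 3*((1*2)*0)*0)*448 = ((2*0)² - 2*0 + 2*0 + 3*(2*0)*0)*448 = (0² - 1*0 + 0 + 3*0*0)*448 = (0 + 0 + 0 + 0)*448 = 0*448 = 0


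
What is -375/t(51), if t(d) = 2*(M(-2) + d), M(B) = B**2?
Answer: -75/22 ≈ -3.4091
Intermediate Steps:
t(d) = 8 + 2*d (t(d) = 2*((-2)**2 + d) = 2*(4 + d) = 8 + 2*d)
-375/t(51) = -375/(8 + 2*51) = -375/(8 + 102) = -375/110 = -375*1/110 = -75/22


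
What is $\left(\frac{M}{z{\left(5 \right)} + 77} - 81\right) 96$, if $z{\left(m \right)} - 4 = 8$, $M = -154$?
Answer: $- \frac{706848}{89} \approx -7942.1$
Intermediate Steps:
$z{\left(m \right)} = 12$ ($z{\left(m \right)} = 4 + 8 = 12$)
$\left(\frac{M}{z{\left(5 \right)} + 77} - 81\right) 96 = \left(- \frac{154}{12 + 77} - 81\right) 96 = \left(- \frac{154}{89} - 81\right) 96 = \left(- \frac{7363}{89}\right) 96 = - \frac{706848}{89}$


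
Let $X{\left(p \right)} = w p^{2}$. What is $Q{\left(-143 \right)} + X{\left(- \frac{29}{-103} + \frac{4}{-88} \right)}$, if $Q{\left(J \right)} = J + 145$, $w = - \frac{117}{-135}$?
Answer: $\frac{31552721}{15404268} \approx 2.0483$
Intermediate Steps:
$w = \frac{13}{15}$ ($w = \left(-117\right) \left(- \frac{1}{135}\right) = \frac{13}{15} \approx 0.86667$)
$Q{\left(J \right)} = 145 + J$
$X{\left(p \right)} = \frac{13 p^{2}}{15}$
$Q{\left(-143 \right)} + X{\left(- \frac{29}{-103} + \frac{4}{-88} \right)} = \left(145 - 143\right) + \frac{13 \left(- \frac{29}{-103} + \frac{4}{-88}\right)^{2}}{15} = 2 + \frac{13 \left(\left(-29\right) \left(- \frac{1}{103}\right) + 4 \left(- \frac{1}{88}\right)\right)^{2}}{15} = 2 + \frac{13 \left(\frac{29}{103} - \frac{1}{22}\right)^{2}}{15} = 2 + \frac{13 \left(\frac{535}{2266}\right)^{2}}{15} = 2 + \frac{13}{15} \cdot \frac{286225}{5134756} = 2 + \frac{744185}{15404268} = \frac{31552721}{15404268}$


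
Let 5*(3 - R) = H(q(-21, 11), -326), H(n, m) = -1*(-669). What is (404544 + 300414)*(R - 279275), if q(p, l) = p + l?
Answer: -984846769782/5 ≈ -1.9697e+11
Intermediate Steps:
q(p, l) = l + p
H(n, m) = 669
R = -654/5 (R = 3 - 1/5*669 = 3 - 669/5 = -654/5 ≈ -130.80)
(404544 + 300414)*(R - 279275) = (404544 + 300414)*(-654/5 - 279275) = 704958*(-1397029/5) = -984846769782/5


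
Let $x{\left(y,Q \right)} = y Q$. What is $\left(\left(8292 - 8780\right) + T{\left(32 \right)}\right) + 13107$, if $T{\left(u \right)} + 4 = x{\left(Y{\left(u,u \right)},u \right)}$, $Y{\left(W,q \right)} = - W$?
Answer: $11591$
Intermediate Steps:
$x{\left(y,Q \right)} = Q y$
$T{\left(u \right)} = -4 - u^{2}$ ($T{\left(u \right)} = -4 + u \left(- u\right) = -4 - u^{2}$)
$\left(\left(8292 - 8780\right) + T{\left(32 \right)}\right) + 13107 = \left(\left(8292 - 8780\right) - 1028\right) + 13107 = \left(-488 - 1028\right) + 13107 = -1516 + 13107 = 11591$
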